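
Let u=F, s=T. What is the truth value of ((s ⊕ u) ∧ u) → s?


Substitute u=F, s=T:
s ⊕ u = T ⊕ F = T
(s ⊕ u) ∧ u = T ∧ F = F
((s ⊕ u) ∧ u) → s = F → T = T

T


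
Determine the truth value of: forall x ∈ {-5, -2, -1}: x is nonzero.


Evaluate the predicate on each element: -5:True, -2:True, -1:True.
Every element satisfies the predicate.

True


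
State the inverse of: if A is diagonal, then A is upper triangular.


The inverse of (P → Q) is (¬P → ¬Q). It is equivalent to the converse, not to the original.
Here P = 'A is diagonal' and Q = 'A is upper triangular'.

If not (A is diagonal), then not (A is upper triangular).


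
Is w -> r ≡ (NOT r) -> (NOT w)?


Compare truth tables:
r | w | φ | ψ
-------------
F | F | T | T
T | F | T | T
F | T | F | F
T | T | T | T
The columns φ and ψ agree on every row.

Yes, they are logically equivalent.


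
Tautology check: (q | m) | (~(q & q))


Build the truth table over {m, q}:
m | q | φ
---------
False | False | True
True | False | True
False | True | True
True | True | True
Every row evaluates to true.

Yes, it is a tautology.


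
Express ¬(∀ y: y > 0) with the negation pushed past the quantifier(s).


¬(∀ x: φ) = ∃ x: ¬φ, and ¬(∃ x: φ) = ∀ x: ¬φ.
Apply to the universal statement.

∃ y: ¬(y > 0)


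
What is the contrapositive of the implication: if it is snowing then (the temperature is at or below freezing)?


The contrapositive of (P → Q) is (¬Q → ¬P); it is logically equivalent to the original.
Here P = 'it is snowing' and Q = '(the temperature is at or below freezing)'.

If not ((the temperature is at or below freezing)), then not (it is snowing).


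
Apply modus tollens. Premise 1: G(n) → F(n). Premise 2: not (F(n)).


Modus tollens: from (P → Q) and ¬Q, infer ¬P.
Q = 'F(n)' is denied; since P → Q, P must also fail.

Not (G(n)).


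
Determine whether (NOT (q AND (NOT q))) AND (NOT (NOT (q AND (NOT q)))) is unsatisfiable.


Truth table over {q}:
q | φ
-----
F | F
T | F
Every row is false.

Yes, it is a contradiction.


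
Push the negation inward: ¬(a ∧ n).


De Morgan: the negation of a conjunction is the disjunction of the negations.
Distribute ¬ across ∧, flipping it to ∨, and negate each literal.

(¬a) ∨ (¬n)


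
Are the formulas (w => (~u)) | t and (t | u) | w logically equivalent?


Compare truth tables:
t | u | w | φ | ψ
-----------------
False | False | False | True | False
True | False | False | True | True
False | True | False | True | True
True | True | False | True | True
False | False | True | True | True
True | False | True | True | True
False | True | True | False | True
True | True | True | True | True
They differ at row 1 (t=False, u=False, w=False): φ=True but ψ=False.

No, they are not logically equivalent.


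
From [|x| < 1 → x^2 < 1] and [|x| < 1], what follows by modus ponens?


Modus ponens: from (P → Q) and P, infer Q.
P = '|x| < 1' is asserted, and P → Q holds, so Q follows.

x^2 < 1.


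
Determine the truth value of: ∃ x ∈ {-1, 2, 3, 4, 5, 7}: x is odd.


Evaluate the predicate on each element: -1:T, 2:F, 3:T, 4:F, 5:T, 7:T.
Witness x = -1 satisfies the predicate.

T


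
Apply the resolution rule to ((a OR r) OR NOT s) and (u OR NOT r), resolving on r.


The clauses contain complementary literals r and NOTr.
Resolution eliminates this pair and disjoins the remaining literals (merging duplicates).

((NOT s OR a) OR u)


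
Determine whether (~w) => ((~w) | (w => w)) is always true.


Build the truth table over {w}:
w | φ
-----
False | True
True | True
Every row evaluates to true.

Yes, it is a tautology.


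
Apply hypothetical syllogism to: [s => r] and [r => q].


Hypothetical syllogism: from (P → Q) and (Q → R), infer (P → R).
Chain the two implications through the shared middle term 'r'.

s => q


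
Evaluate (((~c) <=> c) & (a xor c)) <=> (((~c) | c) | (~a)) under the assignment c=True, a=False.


Substitute c=True, a=False:
~c = False
(~c) <=> c = False <=> True = False
a xor c = False xor True = True
((~c) <=> c) & (a xor c) = False & True = False
~c = False
(~c) | c = False | True = True
~a = True
((~c) | c) | (~a) = True | True = True
(((~c) <=> c) & (a xor c)) <=> (((~c) | c) | (~a)) = False <=> True = False

False


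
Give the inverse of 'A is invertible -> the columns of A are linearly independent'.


The inverse of (P → Q) is (¬P → ¬Q). It is equivalent to the converse, not to the original.
Here P = 'A is invertible' and Q = 'the columns of A are linearly independent'.

If not (A is invertible), then not (the columns of A are linearly independent).


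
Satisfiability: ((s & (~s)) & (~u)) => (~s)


Search for a satisfying assignment over {s, u}.
Try s=False, u=False: the formula evaluates to True.
A satisfying assignment exists.

Satisfiable.


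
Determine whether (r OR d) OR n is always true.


Build the truth table over {d, n, r}:
d | n | r | φ
-------------
F | F | F | F
T | F | F | T
F | T | F | T
T | T | F | T
F | F | T | T
T | F | T | T
F | T | T | T
T | T | T | T
Counterexample at row 1: with d=F, n=F, r=F, the formula is F.

No, it is not a tautology.


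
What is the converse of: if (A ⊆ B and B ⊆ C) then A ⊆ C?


The converse of (P → Q) is (Q → P). It is not in general equivalent to the original.
Here P = '(A ⊆ B and B ⊆ C)' and Q = 'A ⊆ C'.

If A ⊆ C, then (A ⊆ B and B ⊆ C).


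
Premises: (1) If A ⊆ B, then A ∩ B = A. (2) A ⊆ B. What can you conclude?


Modus ponens: from (P → Q) and P, infer Q.
P = 'A ⊆ B' is asserted, and P → Q holds, so Q follows.

A ∩ B = A.


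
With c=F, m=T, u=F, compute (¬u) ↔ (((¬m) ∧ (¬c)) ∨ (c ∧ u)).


Substitute c=F, m=T, u=F:
¬u = T
¬m = F
¬c = T
(¬m) ∧ (¬c) = F ∧ T = F
c ∧ u = F ∧ F = F
((¬m) ∧ (¬c)) ∨ (c ∧ u) = F ∨ F = F
(¬u) ↔ (((¬m) ∧ (¬c)) ∨ (c ∧ u)) = T ↔ F = F

F


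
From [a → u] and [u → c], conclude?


Hypothetical syllogism: from (P → Q) and (Q → R), infer (P → R).
Chain the two implications through the shared middle term 'u'.

a → c


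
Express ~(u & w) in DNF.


Step 1: Apply De Morgan: ¬(u ∧ w) = ¬u ∨ ¬w.

(~u) | (~w)


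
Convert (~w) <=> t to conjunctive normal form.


Step 1: Rewrite (¬w) ↔ t as ((¬w) → t) ∧ (t → (¬w)).
Step 2: Rewrite each implication as a disjunction.
Step 3: Eliminate any double negations (¬¬X = X).

(w | t) & ((~t) | (~w))


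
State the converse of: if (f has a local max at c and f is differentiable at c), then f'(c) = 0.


The converse of (P → Q) is (Q → P). It is not in general equivalent to the original.
Here P = '(f has a local max at c and f is differentiable at c)' and Q = 'f'(c) = 0'.

If f'(c) = 0, then (f has a local max at c and f is differentiable at c).


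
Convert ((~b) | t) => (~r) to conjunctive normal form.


Step 1: Rewrite as ¬((¬b) ∨ t) ∨ (¬r) = (¬(¬b) ∧ ¬t) ∨ (¬r).
Step 2: Distribute ∨ over ∧.
Step 3: Eliminate any double negations (¬¬X = X).

(b | (~r)) & ((~t) | (~r))


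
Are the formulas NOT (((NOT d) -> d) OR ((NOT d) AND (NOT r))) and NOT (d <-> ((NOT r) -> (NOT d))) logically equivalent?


Compare truth tables:
d | r | φ | ψ
-------------
F | F | F | T
T | F | F | T
F | T | T | T
T | T | F | F
They differ at row 1 (d=F, r=F): φ=F but ψ=T.

No, they are not logically equivalent.


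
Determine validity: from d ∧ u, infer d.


This matches the form of conjunction elimination: the conclusion follows in every model of the premises.

Valid.


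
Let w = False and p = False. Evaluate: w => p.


Implication is false only when antecedent is true and consequent is false.
Substitute: w=False, p=False.
False => False evaluates to True.

True


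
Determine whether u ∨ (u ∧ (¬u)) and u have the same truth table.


Compare truth tables:
u | φ | ψ
---------
F | F | F
T | T | T
The columns φ and ψ agree on every row.

Yes, they are logically equivalent.


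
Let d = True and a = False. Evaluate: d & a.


Conjunction is true only when both operands are true.
Substitute: d=True, a=False.
True & False evaluates to False.

False


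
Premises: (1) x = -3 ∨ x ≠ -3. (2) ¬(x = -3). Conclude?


Disjunctive syllogism: from (P ∨ Q) and ¬P, infer Q.
One disjunct, 'x = -3', is ruled out; the other must hold.

x ≠ -3


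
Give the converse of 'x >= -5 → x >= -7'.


The converse of (P → Q) is (Q → P). It is not in general equivalent to the original.
Here P = 'x >= -5' and Q = 'x >= -7'.

If x >= -7, then x >= -5.


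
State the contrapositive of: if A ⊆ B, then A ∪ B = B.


The contrapositive of (P → Q) is (¬Q → ¬P); it is logically equivalent to the original.
Here P = 'A ⊆ B' and Q = 'A ∪ B = B'.

If not (A ∪ B = B), then not (A ⊆ B).


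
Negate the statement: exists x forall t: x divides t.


Negation flips each quantifier (∀↔∃) and negates the inner predicate.
¬(exists x forall t: φ) = forall x exists t: ¬φ.

forall x exists t: ~(x divides t)


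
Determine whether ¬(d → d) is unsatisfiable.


Truth table over {d}:
d | φ
-----
F | F
T | F
Every row is false.

Yes, it is a contradiction.


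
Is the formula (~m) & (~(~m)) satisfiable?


Check all 2 assignments over {m}:
m | φ
-----
False | False
True | False
No assignment makes the formula true.

Unsatisfiable.


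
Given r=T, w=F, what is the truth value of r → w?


Implication is false only when antecedent is true and consequent is false.
Substitute: r=T, w=F.
T → F evaluates to F.

F


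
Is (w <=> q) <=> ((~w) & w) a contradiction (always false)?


Truth table over {q, w}:
q | w | φ
---------
False | False | False
True | False | True
False | True | True
True | True | False
Satisfying assignment at row 2: q=True, w=False gives True.

No, it is not a contradiction.


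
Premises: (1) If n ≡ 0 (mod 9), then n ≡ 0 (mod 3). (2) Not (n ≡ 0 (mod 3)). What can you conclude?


Modus tollens: from (P → Q) and ¬Q, infer ¬P.
Q = 'n ≡ 0 (mod 3)' is denied; since P → Q, P must also fail.

Not (n ≡ 0 (mod 9)).


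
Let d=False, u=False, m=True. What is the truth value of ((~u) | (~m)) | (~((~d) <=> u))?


Substitute d=False, u=False, m=True:
~u = True
~m = False
(~u) | (~m) = True | False = True
~d = True
(~d) <=> u = True <=> False = False
~((~d) <=> u) = True
((~u) | (~m)) | (~((~d) <=> u)) = True | True = True

True


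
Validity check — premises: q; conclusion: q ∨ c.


This matches the form of disjunction introduction: the conclusion follows in every model of the premises.

Valid.


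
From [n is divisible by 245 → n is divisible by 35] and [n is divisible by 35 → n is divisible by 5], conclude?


Hypothetical syllogism: from (P → Q) and (Q → R), infer (P → R).
Chain the two implications through the shared middle term 'n is divisible by 35'.

n is divisible by 245 → n is divisible by 5


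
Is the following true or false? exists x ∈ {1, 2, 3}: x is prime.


Evaluate the predicate on each element: 1:False, 2:True, 3:True.
Witness x = 2 satisfies the predicate.

True


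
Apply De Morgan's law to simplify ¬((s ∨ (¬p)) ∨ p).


De Morgan: the negation of a disjunction is the conjunction of the negations.
Distribute ¬ across ∨, flipping it to ∧, and negate each literal.

((¬s) ∧ p) ∧ (¬p)


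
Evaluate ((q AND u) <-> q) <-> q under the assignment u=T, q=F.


Substitute u=T, q=F:
q AND u = F AND T = F
(q AND u) <-> q = F <-> F = T
((q AND u) <-> q) <-> q = T <-> F = F

F


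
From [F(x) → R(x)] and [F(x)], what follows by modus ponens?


Modus ponens: from (P → Q) and P, infer Q.
P = 'F(x)' is asserted, and P → Q holds, so Q follows.

R(x).


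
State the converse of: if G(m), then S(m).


The converse of (P → Q) is (Q → P). It is not in general equivalent to the original.
Here P = 'G(m)' and Q = 'S(m)'.

If S(m), then G(m).


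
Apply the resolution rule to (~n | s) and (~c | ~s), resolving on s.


The clauses contain complementary literals s and ~s.
Resolution eliminates this pair and disjoins the remaining literals (merging duplicates).

(~n | ~c)


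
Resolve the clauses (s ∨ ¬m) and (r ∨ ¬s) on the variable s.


The clauses contain complementary literals s and ¬s.
Resolution eliminates this pair and disjoins the remaining literals (merging duplicates).

(¬m ∨ r)


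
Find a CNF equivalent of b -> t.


Step 1: Rewrite b → t as ¬b ∨ t.

(NOT b) OR t


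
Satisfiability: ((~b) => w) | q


Search for a satisfying assignment over {b, q, w}.
Try b=True, q=False, w=False: the formula evaluates to True.
A satisfying assignment exists.

Satisfiable.


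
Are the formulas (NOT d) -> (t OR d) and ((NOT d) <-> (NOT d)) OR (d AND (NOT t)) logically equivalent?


Compare truth tables:
d | t | φ | ψ
-------------
F | F | F | T
T | F | T | T
F | T | T | T
T | T | T | T
They differ at row 1 (d=F, t=F): φ=F but ψ=T.

No, they are not logically equivalent.


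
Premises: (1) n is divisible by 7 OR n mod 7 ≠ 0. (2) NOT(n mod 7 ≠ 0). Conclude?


Disjunctive syllogism: from (P ∨ Q) and ¬P, infer Q.
One disjunct, 'n mod 7 ≠ 0', is ruled out; the other must hold.

n is divisible by 7


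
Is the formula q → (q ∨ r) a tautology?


Build the truth table over {q, r}:
q | r | φ
---------
F | F | T
T | F | T
F | T | T
T | T | T
Every row evaluates to true.

Yes, it is a tautology.


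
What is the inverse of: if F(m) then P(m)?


The inverse of (P → Q) is (¬P → ¬Q). It is equivalent to the converse, not to the original.
Here P = 'F(m)' and Q = 'P(m)'.

If not (F(m)), then not (P(m)).


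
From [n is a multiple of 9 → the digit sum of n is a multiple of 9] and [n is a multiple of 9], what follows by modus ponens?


Modus ponens: from (P → Q) and P, infer Q.
P = 'n is a multiple of 9' is asserted, and P → Q holds, so Q follows.

the digit sum of n is a multiple of 9.


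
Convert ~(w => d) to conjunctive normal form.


Step 1: Rewrite w → d as ¬w ∨ d.
Step 2: Negate: ¬(¬w ∨ d) = w ∧ ¬d (De Morgan + double negation).

w & (~d)


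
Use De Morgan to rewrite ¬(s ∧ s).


De Morgan: the negation of a conjunction is the disjunction of the negations.
Distribute ¬ across ∧, flipping it to ∨, and negate each literal.

(¬s) ∨ (¬s)


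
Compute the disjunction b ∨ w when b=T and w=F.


Disjunction is false only when both operands are false.
Substitute: b=T, w=F.
T ∨ F evaluates to T.

T


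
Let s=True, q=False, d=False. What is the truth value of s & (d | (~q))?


Substitute s=True, q=False, d=False:
~q = True
d | (~q) = False | True = True
s & (d | (~q)) = True & True = True

True


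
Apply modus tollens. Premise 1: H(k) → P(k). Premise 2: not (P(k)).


Modus tollens: from (P → Q) and ¬Q, infer ¬P.
Q = 'P(k)' is denied; since P → Q, P must also fail.

Not (H(k)).


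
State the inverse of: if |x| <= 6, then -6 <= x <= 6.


The inverse of (P → Q) is (¬P → ¬Q). It is equivalent to the converse, not to the original.
Here P = '|x| <= 6' and Q = '-6 <= x <= 6'.

If not (|x| <= 6), then not (-6 <= x <= 6).


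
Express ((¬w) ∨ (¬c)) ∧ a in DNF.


Step 1: Distribute ∧ over ∨: ((¬w) ∨ (¬c)) ∧ a = ((¬w) ∧ a) ∨ ((¬c) ∧ a).

((¬w) ∧ a) ∨ ((¬c) ∧ a)


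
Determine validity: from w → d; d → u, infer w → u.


This matches the form of hypothetical syllogism: the conclusion follows in every model of the premises.

Valid.


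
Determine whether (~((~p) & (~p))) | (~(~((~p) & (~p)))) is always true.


Build the truth table over {p}:
p | φ
-----
False | True
True | True
Every row evaluates to true.

Yes, it is a tautology.


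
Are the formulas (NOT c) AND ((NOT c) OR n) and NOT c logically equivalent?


Compare truth tables:
c | n | φ | ψ
-------------
F | F | T | T
T | F | F | F
F | T | T | T
T | T | F | F
The columns φ and ψ agree on every row.

Yes, they are logically equivalent.


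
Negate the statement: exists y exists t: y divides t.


Negation flips each quantifier (∀↔∃) and negates the inner predicate.
¬(exists y exists t: φ) = forall y forall t: ¬φ.

forall y forall t: ~(y divides t)


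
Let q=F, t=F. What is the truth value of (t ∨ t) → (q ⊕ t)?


Substitute q=F, t=F:
t ∨ t = F ∨ F = F
q ⊕ t = F ⊕ F = F
(t ∨ t) → (q ⊕ t) = F → F = T

T


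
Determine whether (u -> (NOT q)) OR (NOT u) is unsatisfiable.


Truth table over {q, u}:
q | u | φ
---------
F | F | T
T | F | T
F | T | T
T | T | F
Satisfying assignment at row 1: q=F, u=F gives T.

No, it is not a contradiction.


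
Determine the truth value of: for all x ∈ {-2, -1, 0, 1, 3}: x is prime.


Evaluate the predicate on each element: -2:F, -1:F, 0:F, 1:F, 3:T.
Counterexample x = -2 fails the predicate.

F


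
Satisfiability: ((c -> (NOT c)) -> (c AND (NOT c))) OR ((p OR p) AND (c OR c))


Search for a satisfying assignment over {c, p}.
Try c=T, p=F: the formula evaluates to T.
A satisfying assignment exists.

Satisfiable.


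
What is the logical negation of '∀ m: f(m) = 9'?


¬(∀ x: φ) = ∃ x: ¬φ, and ¬(∃ x: φ) = ∀ x: ¬φ.
Apply to the universal statement.

∃ m: ¬(f(m) = 9)


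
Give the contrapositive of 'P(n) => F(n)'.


The contrapositive of (P → Q) is (¬Q → ¬P); it is logically equivalent to the original.
Here P = 'P(n)' and Q = 'F(n)'.

If not (F(n)), then not (P(n)).


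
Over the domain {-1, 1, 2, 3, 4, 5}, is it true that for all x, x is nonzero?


Evaluate the predicate on each element: -1:T, 1:T, 2:T, 3:T, 4:T, 5:T.
Every element satisfies the predicate.

T


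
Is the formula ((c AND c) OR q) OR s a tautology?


Build the truth table over {c, q, s}:
c | q | s | φ
-------------
F | F | F | F
T | F | F | T
F | T | F | T
T | T | F | T
F | F | T | T
T | F | T | T
F | T | T | T
T | T | T | T
Counterexample at row 1: with c=F, q=F, s=F, the formula is F.

No, it is not a tautology.


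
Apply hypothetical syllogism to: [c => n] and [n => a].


Hypothetical syllogism: from (P → Q) and (Q → R), infer (P → R).
Chain the two implications through the shared middle term 'n'.

c => a


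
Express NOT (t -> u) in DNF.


Step 1: Rewrite implication then negate: ¬(¬t ∨ u) = t ∧ ¬u.

t AND (NOT u)


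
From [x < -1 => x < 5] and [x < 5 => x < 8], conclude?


Hypothetical syllogism: from (P → Q) and (Q → R), infer (P → R).
Chain the two implications through the shared middle term 'x < 5'.

x < -1 => x < 8


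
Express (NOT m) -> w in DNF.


Step 1: Rewrite (¬m) → w as ¬(¬m) ∨ w.
Step 2: Eliminate any double negations (¬¬X = X).

m OR w


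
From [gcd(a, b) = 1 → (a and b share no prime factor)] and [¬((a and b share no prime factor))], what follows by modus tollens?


Modus tollens: from (P → Q) and ¬Q, infer ¬P.
Q = '(a and b share no prime factor)' is denied; since P → Q, P must also fail.

Not (gcd(a, b) = 1).


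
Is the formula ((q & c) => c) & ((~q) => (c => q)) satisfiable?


Search for a satisfying assignment over {c, q}.
Try c=False, q=False: the formula evaluates to True.
A satisfying assignment exists.

Satisfiable.


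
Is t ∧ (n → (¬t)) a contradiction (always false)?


Truth table over {n, t}:
n | t | φ
---------
F | F | F
T | F | F
F | T | T
T | T | F
Satisfying assignment at row 3: n=F, t=T gives T.

No, it is not a contradiction.


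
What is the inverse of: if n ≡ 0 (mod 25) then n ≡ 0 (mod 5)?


The inverse of (P → Q) is (¬P → ¬Q). It is equivalent to the converse, not to the original.
Here P = 'n ≡ 0 (mod 25)' and Q = 'n ≡ 0 (mod 5)'.

If not (n ≡ 0 (mod 25)), then not (n ≡ 0 (mod 5)).


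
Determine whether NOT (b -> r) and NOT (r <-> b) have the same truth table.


Compare truth tables:
b | r | φ | ψ
-------------
F | F | F | F
T | F | T | T
F | T | F | T
T | T | F | F
They differ at row 3 (b=F, r=T): φ=F but ψ=T.

No, they are not logically equivalent.


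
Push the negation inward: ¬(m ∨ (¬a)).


De Morgan: the negation of a disjunction is the conjunction of the negations.
Distribute ¬ across ∨, flipping it to ∧, and negate each literal.

(¬m) ∧ a


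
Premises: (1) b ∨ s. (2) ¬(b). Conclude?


Disjunctive syllogism: from (P ∨ Q) and ¬P, infer Q.
One disjunct, 'b', is ruled out; the other must hold.

s


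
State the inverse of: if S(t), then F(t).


The inverse of (P → Q) is (¬P → ¬Q). It is equivalent to the converse, not to the original.
Here P = 'S(t)' and Q = 'F(t)'.

If not (S(t)), then not (F(t)).


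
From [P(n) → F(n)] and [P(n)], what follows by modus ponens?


Modus ponens: from (P → Q) and P, infer Q.
P = 'P(n)' is asserted, and P → Q holds, so Q follows.

F(n).


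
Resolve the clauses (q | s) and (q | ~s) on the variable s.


The clauses contain complementary literals s and ~s.
Resolution eliminates this pair and disjoins the remaining literals (merging duplicates).

q


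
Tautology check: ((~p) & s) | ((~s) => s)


Build the truth table over {p, s}:
p | s | φ
---------
False | False | False
True | False | False
False | True | True
True | True | True
Counterexample at row 1: with p=False, s=False, the formula is False.

No, it is not a tautology.


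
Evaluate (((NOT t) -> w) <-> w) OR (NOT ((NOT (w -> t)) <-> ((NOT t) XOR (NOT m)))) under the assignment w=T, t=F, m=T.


Substitute w=T, t=F, m=T:
… (earlier sub-steps elided)
(NOT t) -> w = T -> T = T
((NOT t) -> w) <-> w = T <-> T = T
w -> t = T -> F = F
NOT (w -> t) = T
NOT t = T
NOT m = F
(NOT t) XOR (NOT m) = T XOR F = T
(NOT (w -> t)) <-> ((NOT t) XOR (NOT m)) = T <-> T = T
NOT ((NOT (w -> t)) <-> ((NOT t) XOR (NOT m))) = F
(((NOT t) -> w) <-> w) OR (NOT ((NOT (w -> t)) <-> ((NOT t) XOR (NOT m)))) = T OR F = T

T


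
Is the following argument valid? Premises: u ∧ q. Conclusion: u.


This matches the form of conjunction elimination: the conclusion follows in every model of the premises.

Valid.


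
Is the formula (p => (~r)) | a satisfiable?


Search for a satisfying assignment over {a, p, r}.
Try a=False, p=False, r=False: the formula evaluates to True.
A satisfying assignment exists.

Satisfiable.


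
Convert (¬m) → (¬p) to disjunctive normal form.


Step 1: Rewrite (¬m) → (¬p) as ¬(¬m) ∨ (¬p).
Step 2: Eliminate any double negations (¬¬X = X).

m ∨ (¬p)


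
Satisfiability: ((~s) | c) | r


Search for a satisfying assignment over {c, r, s}.
Try c=False, r=False, s=False: the formula evaluates to True.
A satisfying assignment exists.

Satisfiable.


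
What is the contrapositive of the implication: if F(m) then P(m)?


The contrapositive of (P → Q) is (¬Q → ¬P); it is logically equivalent to the original.
Here P = 'F(m)' and Q = 'P(m)'.

If not (P(m)), then not (F(m)).


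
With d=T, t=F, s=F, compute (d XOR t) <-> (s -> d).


Substitute d=T, t=F, s=F:
d XOR t = T XOR F = T
s -> d = F -> T = T
(d XOR t) <-> (s -> d) = T <-> T = T

T


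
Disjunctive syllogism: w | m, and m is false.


Disjunctive syllogism: from (P ∨ Q) and ¬P, infer Q.
One disjunct, 'm', is ruled out; the other must hold.

w


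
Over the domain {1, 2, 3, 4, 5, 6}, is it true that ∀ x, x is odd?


Evaluate the predicate on each element: 1:T, 2:F, 3:T, 4:F, 5:T, 6:F.
Counterexample x = 2 fails the predicate.

F


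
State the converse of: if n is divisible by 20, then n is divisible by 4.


The converse of (P → Q) is (Q → P). It is not in general equivalent to the original.
Here P = 'n is divisible by 20' and Q = 'n is divisible by 4'.

If n is divisible by 4, then n is divisible by 20.


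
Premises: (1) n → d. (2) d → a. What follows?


Hypothetical syllogism: from (P → Q) and (Q → R), infer (P → R).
Chain the two implications through the shared middle term 'd'.

n → a


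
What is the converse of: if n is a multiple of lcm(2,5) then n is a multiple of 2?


The converse of (P → Q) is (Q → P). It is not in general equivalent to the original.
Here P = 'n is a multiple of lcm(2,5)' and Q = 'n is a multiple of 2'.

If n is a multiple of 2, then n is a multiple of lcm(2,5).


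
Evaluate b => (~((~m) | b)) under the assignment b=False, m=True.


Substitute b=False, m=True:
~m = False
(~m) | b = False | False = False
~((~m) | b) = True
b => (~((~m) | b)) = False => True = True

True


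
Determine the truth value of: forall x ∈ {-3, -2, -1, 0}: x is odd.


Evaluate the predicate on each element: -3:True, -2:False, -1:True, 0:False.
Counterexample x = -2 fails the predicate.

False


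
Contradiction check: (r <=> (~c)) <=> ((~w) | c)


Truth table over {c, r, w}:
c | r | w | φ
-------------
False | False | False | False
True | False | False | True
False | True | False | True
True | True | False | False
False | False | True | True
True | False | True | True
False | True | True | False
True | True | True | False
Satisfying assignment at row 2: c=True, r=False, w=False gives True.

No, it is not a contradiction.


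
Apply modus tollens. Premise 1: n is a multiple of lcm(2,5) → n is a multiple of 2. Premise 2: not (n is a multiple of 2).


Modus tollens: from (P → Q) and ¬Q, infer ¬P.
Q = 'n is a multiple of 2' is denied; since P → Q, P must also fail.

Not (n is a multiple of lcm(2,5)).


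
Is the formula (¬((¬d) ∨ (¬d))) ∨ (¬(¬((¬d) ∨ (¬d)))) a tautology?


Build the truth table over {d}:
d | φ
-----
F | T
T | T
Every row evaluates to true.

Yes, it is a tautology.


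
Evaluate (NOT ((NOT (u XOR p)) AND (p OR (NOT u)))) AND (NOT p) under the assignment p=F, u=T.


Substitute p=F, u=T:
u XOR p = T XOR F = T
NOT (u XOR p) = F
NOT u = F
p OR (NOT u) = F OR F = F
(NOT (u XOR p)) AND (p OR (NOT u)) = F AND F = F
NOT ((NOT (u XOR p)) AND (p OR (NOT u))) = T
NOT p = T
(NOT ((NOT (u XOR p)) AND (p OR (NOT u)))) AND (NOT p) = T AND T = T

T


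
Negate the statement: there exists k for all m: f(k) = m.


Negation flips each quantifier (∀↔∃) and negates the inner predicate.
¬(there exists k for all m: φ) = for all k there exists m: ¬φ.

for all k there exists m: NOT(f(k) = m)


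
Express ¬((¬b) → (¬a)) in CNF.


Step 1: Rewrite (¬b) → (¬a) as ¬(¬b) ∨ (¬a).
Step 2: Negate: ¬(¬(¬b) ∨ (¬a)) = (¬b) ∧ ¬(¬a) (De Morgan + double negation).
Step 3: Eliminate any double negations (¬¬X = X).

(¬b) ∧ a


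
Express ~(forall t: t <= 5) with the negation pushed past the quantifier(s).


¬(forall x: φ) = exists x: ¬φ, and ¬(exists x: φ) = forall x: ¬φ.
Apply to the universal statement.

exists t: ~(t <= 5)


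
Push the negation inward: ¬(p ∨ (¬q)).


De Morgan: the negation of a disjunction is the conjunction of the negations.
Distribute ¬ across ∨, flipping it to ∧, and negate each literal.

(¬p) ∧ q


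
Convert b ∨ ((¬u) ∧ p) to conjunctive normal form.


Step 1: Distribute ∨ over ∧: b ∨ ((¬u) ∧ p) = (b ∨ (¬u)) ∧ (b ∨ p).

(b ∨ (¬u)) ∧ (b ∨ p)


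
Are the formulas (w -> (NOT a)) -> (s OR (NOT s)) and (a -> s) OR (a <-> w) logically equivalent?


Compare truth tables:
a | s | w | φ | ψ
-----------------
F | F | F | T | T
T | F | F | T | F
F | T | F | T | T
T | T | F | T | T
F | F | T | T | T
T | F | T | T | T
F | T | T | T | T
T | T | T | T | T
They differ at row 2 (a=T, s=F, w=F): φ=T but ψ=F.

No, they are not logically equivalent.


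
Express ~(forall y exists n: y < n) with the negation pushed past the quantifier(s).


Negation flips each quantifier (∀↔∃) and negates the inner predicate.
¬(forall y exists n: φ) = exists y forall n: ¬φ.

exists y forall n: ~(y < n)


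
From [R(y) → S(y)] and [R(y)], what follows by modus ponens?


Modus ponens: from (P → Q) and P, infer Q.
P = 'R(y)' is asserted, and P → Q holds, so Q follows.

S(y).


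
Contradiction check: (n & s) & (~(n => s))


Truth table over {n, s}:
n | s | φ
---------
False | False | False
True | False | False
False | True | False
True | True | False
Every row is false.

Yes, it is a contradiction.


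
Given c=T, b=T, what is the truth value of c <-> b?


Biconditional is true when both operands have the same truth value.
Substitute: c=T, b=T.
T <-> T evaluates to T.

T


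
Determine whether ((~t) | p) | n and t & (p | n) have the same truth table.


Compare truth tables:
n | p | t | φ | ψ
-----------------
False | False | False | True | False
True | False | False | True | False
False | True | False | True | False
True | True | False | True | False
False | False | True | False | False
True | False | True | True | True
False | True | True | True | True
True | True | True | True | True
They differ at row 1 (n=False, p=False, t=False): φ=True but ψ=False.

No, they are not logically equivalent.


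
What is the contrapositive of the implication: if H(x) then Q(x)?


The contrapositive of (P → Q) is (¬Q → ¬P); it is logically equivalent to the original.
Here P = 'H(x)' and Q = 'Q(x)'.

If not (Q(x)), then not (H(x)).


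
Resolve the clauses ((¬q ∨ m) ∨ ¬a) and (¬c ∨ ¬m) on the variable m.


The clauses contain complementary literals m and ¬m.
Resolution eliminates this pair and disjoins the remaining literals (merging duplicates).

((¬q ∨ ¬a) ∨ ¬c)


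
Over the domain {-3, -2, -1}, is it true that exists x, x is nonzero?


Evaluate the predicate on each element: -3:True, -2:True, -1:True.
Witness x = -3 satisfies the predicate.

True


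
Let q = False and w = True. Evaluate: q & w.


Conjunction is true only when both operands are true.
Substitute: q=False, w=True.
False & True evaluates to False.

False


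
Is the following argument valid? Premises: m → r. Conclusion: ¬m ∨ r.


This matches the form of material implication: the conclusion follows in every model of the premises.

Valid.


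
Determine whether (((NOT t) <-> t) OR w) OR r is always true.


Build the truth table over {r, t, w}:
r | t | w | φ
-------------
F | F | F | F
T | F | F | T
F | T | F | F
T | T | F | T
F | F | T | T
T | F | T | T
F | T | T | T
T | T | T | T
Counterexample at row 1: with r=F, t=F, w=F, the formula is F.

No, it is not a tautology.


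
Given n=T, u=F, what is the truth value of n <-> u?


Biconditional is true when both operands have the same truth value.
Substitute: n=T, u=F.
T <-> F evaluates to F.

F


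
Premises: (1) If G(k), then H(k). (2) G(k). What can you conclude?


Modus ponens: from (P → Q) and P, infer Q.
P = 'G(k)' is asserted, and P → Q holds, so Q follows.

H(k).


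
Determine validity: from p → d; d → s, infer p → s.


This matches the form of hypothetical syllogism: the conclusion follows in every model of the premises.

Valid.


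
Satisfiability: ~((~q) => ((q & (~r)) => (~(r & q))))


Check all 4 assignments over {q, r}:
q | r | φ
---------
False | False | False
True | False | False
False | True | False
True | True | False
No assignment makes the formula true.

Unsatisfiable.


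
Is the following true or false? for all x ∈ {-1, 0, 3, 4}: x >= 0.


Evaluate the predicate on each element: -1:F, 0:T, 3:T, 4:T.
Counterexample x = -1 fails the predicate.

F


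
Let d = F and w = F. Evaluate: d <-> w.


Biconditional is true when both operands have the same truth value.
Substitute: d=F, w=F.
F <-> F evaluates to T.

T


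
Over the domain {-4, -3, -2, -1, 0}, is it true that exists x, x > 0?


Evaluate the predicate on each element: -4:False, -3:False, -2:False, -1:False, 0:False.
No element satisfies the predicate.

False


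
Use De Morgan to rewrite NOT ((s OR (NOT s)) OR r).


De Morgan: the negation of a disjunction is the conjunction of the negations.
Distribute NOT across OR, flipping it to AND, and negate each literal.

((NOT s) AND s) AND (NOT r)


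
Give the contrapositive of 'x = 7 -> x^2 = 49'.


The contrapositive of (P → Q) is (¬Q → ¬P); it is logically equivalent to the original.
Here P = 'x = 7' and Q = 'x^2 = 49'.

If not (x^2 = 49), then not (x = 7).


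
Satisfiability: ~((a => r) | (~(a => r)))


Check all 4 assignments over {a, r}:
a | r | φ
---------
False | False | False
True | False | False
False | True | False
True | True | False
No assignment makes the formula true.

Unsatisfiable.


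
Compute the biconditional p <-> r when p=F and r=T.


Biconditional is true when both operands have the same truth value.
Substitute: p=F, r=T.
F <-> T evaluates to F.

F


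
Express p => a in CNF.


Step 1: Rewrite p → a as ¬p ∨ a.

(~p) | a


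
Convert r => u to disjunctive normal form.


Step 1: Rewrite r → u as ¬r ∨ u.

(~r) | u


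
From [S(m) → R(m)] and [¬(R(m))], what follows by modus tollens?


Modus tollens: from (P → Q) and ¬Q, infer ¬P.
Q = 'R(m)' is denied; since P → Q, P must also fail.

Not (S(m)).


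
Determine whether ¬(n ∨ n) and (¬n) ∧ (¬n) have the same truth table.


Compare truth tables:
n | φ | ψ
---------
F | T | T
T | F | F
The columns φ and ψ agree on every row.

Yes, they are logically equivalent.


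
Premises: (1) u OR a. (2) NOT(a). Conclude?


Disjunctive syllogism: from (P ∨ Q) and ¬P, infer Q.
One disjunct, 'a', is ruled out; the other must hold.

u


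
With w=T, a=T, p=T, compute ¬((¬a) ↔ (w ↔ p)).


Substitute w=T, a=T, p=T:
¬a = F
w ↔ p = T ↔ T = T
(¬a) ↔ (w ↔ p) = F ↔ T = F
¬((¬a) ↔ (w ↔ p)) = T

T


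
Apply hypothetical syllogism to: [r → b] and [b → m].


Hypothetical syllogism: from (P → Q) and (Q → R), infer (P → R).
Chain the two implications through the shared middle term 'b'.

r → m


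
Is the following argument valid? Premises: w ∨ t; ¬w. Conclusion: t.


This matches the form of disjunctive syllogism: the conclusion follows in every model of the premises.

Valid.


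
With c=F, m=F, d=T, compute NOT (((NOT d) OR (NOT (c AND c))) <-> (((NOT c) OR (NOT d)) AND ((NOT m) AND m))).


Substitute c=F, m=F, d=T:
… (earlier sub-steps elided)
NOT (c AND c) = T
(NOT d) OR (NOT (c AND c)) = F OR T = T
NOT c = T
NOT d = F
(NOT c) OR (NOT d) = T OR F = T
NOT m = T
(NOT m) AND m = T AND F = F
((NOT c) OR (NOT d)) AND ((NOT m) AND m) = T AND F = F
((NOT d) OR (NOT (c AND c))) <-> (((NOT c) OR (NOT d)) AND ((NOT m) AND m)) = T <-> F = F
NOT (((NOT d) OR (NOT (c AND c))) <-> (((NOT c) OR (NOT d)) AND ((NOT m) AND m))) = T

T


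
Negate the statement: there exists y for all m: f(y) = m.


Negation flips each quantifier (∀↔∃) and negates the inner predicate.
¬(there exists y for all m: φ) = for all y there exists m: ¬φ.

for all y there exists m: NOT(f(y) = m)


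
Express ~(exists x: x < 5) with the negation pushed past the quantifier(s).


¬(forall x: φ) = exists x: ¬φ, and ¬(exists x: φ) = forall x: ¬φ.
Apply to the existential statement.

forall x: ~(x < 5)


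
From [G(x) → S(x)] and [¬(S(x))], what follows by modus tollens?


Modus tollens: from (P → Q) and ¬Q, infer ¬P.
Q = 'S(x)' is denied; since P → Q, P must also fail.

Not (G(x)).


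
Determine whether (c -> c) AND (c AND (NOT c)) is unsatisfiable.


Truth table over {c}:
c | φ
-----
F | F
T | F
Every row is false.

Yes, it is a contradiction.


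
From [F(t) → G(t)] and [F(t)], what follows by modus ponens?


Modus ponens: from (P → Q) and P, infer Q.
P = 'F(t)' is asserted, and P → Q holds, so Q follows.

G(t).


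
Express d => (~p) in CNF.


Step 1: Rewrite d → (¬p) as ¬d ∨ (¬p).

(~d) | (~p)


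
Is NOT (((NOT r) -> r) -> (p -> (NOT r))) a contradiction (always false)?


Truth table over {p, r}:
p | r | φ
---------
F | F | F
T | F | F
F | T | F
T | T | T
Satisfying assignment at row 4: p=T, r=T gives T.

No, it is not a contradiction.


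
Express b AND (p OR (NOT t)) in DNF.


Step 1: Distribute ∧ over ∨: b ∧ (p ∨ (¬t)) = (b ∧ p) ∨ (b ∧ (¬t)).

(b AND p) OR (b AND (NOT t))


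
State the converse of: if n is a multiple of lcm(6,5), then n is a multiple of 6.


The converse of (P → Q) is (Q → P). It is not in general equivalent to the original.
Here P = 'n is a multiple of lcm(6,5)' and Q = 'n is a multiple of 6'.

If n is a multiple of 6, then n is a multiple of lcm(6,5).


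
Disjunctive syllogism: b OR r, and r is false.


Disjunctive syllogism: from (P ∨ Q) and ¬P, infer Q.
One disjunct, 'r', is ruled out; the other must hold.

b


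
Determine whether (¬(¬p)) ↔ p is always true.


Build the truth table over {p}:
p | φ
-----
F | T
T | T
Every row evaluates to true.

Yes, it is a tautology.


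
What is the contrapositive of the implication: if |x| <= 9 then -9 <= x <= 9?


The contrapositive of (P → Q) is (¬Q → ¬P); it is logically equivalent to the original.
Here P = '|x| <= 9' and Q = '-9 <= x <= 9'.

If not (-9 <= x <= 9), then not (|x| <= 9).


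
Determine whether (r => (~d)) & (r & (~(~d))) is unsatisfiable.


Truth table over {d, r}:
d | r | φ
---------
False | False | False
True | False | False
False | True | False
True | True | False
Every row is false.

Yes, it is a contradiction.


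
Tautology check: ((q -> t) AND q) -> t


Build the truth table over {q, t}:
q | t | φ
---------
F | F | T
T | F | T
F | T | T
T | T | T
Every row evaluates to true.

Yes, it is a tautology.


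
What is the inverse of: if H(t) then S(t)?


The inverse of (P → Q) is (¬P → ¬Q). It is equivalent to the converse, not to the original.
Here P = 'H(t)' and Q = 'S(t)'.

If not (H(t)), then not (S(t)).


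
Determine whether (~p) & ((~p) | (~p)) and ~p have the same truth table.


Compare truth tables:
p | φ | ψ
---------
False | True | True
True | False | False
The columns φ and ψ agree on every row.

Yes, they are logically equivalent.


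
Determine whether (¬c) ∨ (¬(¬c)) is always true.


Build the truth table over {c}:
c | φ
-----
F | T
T | T
Every row evaluates to true.

Yes, it is a tautology.


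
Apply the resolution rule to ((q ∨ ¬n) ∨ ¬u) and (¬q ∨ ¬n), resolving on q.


The clauses contain complementary literals q and ¬q.
Resolution eliminates this pair and disjoins the remaining literals (merging duplicates).

(¬n ∨ ¬u)


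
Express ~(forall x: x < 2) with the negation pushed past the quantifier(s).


¬(forall x: φ) = exists x: ¬φ, and ¬(exists x: φ) = forall x: ¬φ.
Apply to the universal statement.

exists x: ~(x < 2)


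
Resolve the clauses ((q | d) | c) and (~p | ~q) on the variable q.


The clauses contain complementary literals q and ~q.
Resolution eliminates this pair and disjoins the remaining literals (merging duplicates).

((c | d) | ~p)


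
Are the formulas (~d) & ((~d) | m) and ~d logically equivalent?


Compare truth tables:
d | m | φ | ψ
-------------
False | False | True | True
True | False | False | False
False | True | True | True
True | True | False | False
The columns φ and ψ agree on every row.

Yes, they are logically equivalent.


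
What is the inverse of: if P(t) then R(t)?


The inverse of (P → Q) is (¬P → ¬Q). It is equivalent to the converse, not to the original.
Here P = 'P(t)' and Q = 'R(t)'.

If not (P(t)), then not (R(t)).


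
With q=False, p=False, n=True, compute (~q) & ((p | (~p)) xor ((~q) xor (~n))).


Substitute q=False, p=False, n=True:
~q = True
~p = True
p | (~p) = False | True = True
~q = True
~n = False
(~q) xor (~n) = True xor False = True
(p | (~p)) xor ((~q) xor (~n)) = True xor True = False
(~q) & ((p | (~p)) xor ((~q) xor (~n))) = True & False = False

False
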